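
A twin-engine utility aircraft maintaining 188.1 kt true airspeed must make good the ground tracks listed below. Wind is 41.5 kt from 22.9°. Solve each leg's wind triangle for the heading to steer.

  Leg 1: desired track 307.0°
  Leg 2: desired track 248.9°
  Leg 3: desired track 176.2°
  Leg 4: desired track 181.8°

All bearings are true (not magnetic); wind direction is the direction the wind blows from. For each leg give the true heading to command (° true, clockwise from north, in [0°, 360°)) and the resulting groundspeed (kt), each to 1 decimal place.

Leg 1: heading=319.4°, groundspeed=173.6 kt
Leg 2: heading=258.0°, groundspeed=214.5 kt
Leg 3: heading=170.5°, groundspeed=224.2 kt
Leg 4: heading=177.2°, groundspeed=226.2 kt

Leg 1: desired track 307.0°; wind correction +12.4° → command heading 319.4°, groundspeed 173.6 kt
Leg 2: desired track 248.9°; wind correction +9.1° → command heading 258.0°, groundspeed 214.5 kt
Leg 3: desired track 176.2°; wind correction -5.7° → command heading 170.5°, groundspeed 224.2 kt
Leg 4: desired track 181.8°; wind correction -4.6° → command heading 177.2°, groundspeed 226.2 kt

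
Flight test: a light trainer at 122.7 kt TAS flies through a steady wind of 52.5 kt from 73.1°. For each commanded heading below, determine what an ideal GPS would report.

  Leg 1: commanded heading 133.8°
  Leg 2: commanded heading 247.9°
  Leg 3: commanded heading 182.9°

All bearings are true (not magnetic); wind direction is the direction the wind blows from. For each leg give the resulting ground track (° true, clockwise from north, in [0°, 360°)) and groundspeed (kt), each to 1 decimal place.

Leg 1: track=159.1°, groundspeed=107.3 kt
Leg 2: track=249.5°, groundspeed=175.0 kt
Leg 3: track=202.3°, groundspeed=148.9 kt

Leg 1: heading 133.8°; drift +25.3° → track 159.1°, groundspeed 107.3 kt
Leg 2: heading 247.9°; drift +1.6° → track 249.5°, groundspeed 175.0 kt
Leg 3: heading 182.9°; drift +19.4° → track 202.3°, groundspeed 148.9 kt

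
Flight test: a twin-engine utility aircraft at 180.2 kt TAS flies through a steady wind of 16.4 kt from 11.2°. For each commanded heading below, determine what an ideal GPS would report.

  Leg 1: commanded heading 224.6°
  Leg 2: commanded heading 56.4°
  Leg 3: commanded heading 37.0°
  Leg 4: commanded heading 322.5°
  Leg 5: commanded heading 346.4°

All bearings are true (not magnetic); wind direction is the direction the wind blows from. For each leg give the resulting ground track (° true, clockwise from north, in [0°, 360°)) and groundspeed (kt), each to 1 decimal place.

Leg 1: heading 224.6°; drift -2.7° → track 221.9°, groundspeed 194.1 kt
Leg 2: heading 56.4°; drift +3.9° → track 60.3°, groundspeed 169.0 kt
Leg 3: heading 37.0°; drift +2.5° → track 39.5°, groundspeed 165.6 kt
Leg 4: heading 322.5°; drift -4.2° → track 318.3°, groundspeed 169.8 kt
Leg 5: heading 346.4°; drift -2.4° → track 344.0°, groundspeed 165.5 kt

Leg 1: track=221.9°, groundspeed=194.1 kt
Leg 2: track=60.3°, groundspeed=169.0 kt
Leg 3: track=39.5°, groundspeed=165.6 kt
Leg 4: track=318.3°, groundspeed=169.8 kt
Leg 5: track=344.0°, groundspeed=165.5 kt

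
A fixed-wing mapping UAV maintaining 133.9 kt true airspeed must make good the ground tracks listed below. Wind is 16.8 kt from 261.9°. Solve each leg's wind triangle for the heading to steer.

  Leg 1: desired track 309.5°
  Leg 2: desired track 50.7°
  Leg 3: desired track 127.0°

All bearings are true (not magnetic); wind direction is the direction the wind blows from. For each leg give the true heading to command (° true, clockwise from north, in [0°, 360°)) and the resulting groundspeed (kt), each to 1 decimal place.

Leg 1: desired track 309.5°; wind correction -5.3° → command heading 304.2°, groundspeed 122.0 kt
Leg 2: desired track 50.7°; wind correction -3.7° → command heading 47.0°, groundspeed 148.0 kt
Leg 3: desired track 127.0°; wind correction +5.1° → command heading 132.1°, groundspeed 145.2 kt

Leg 1: heading=304.2°, groundspeed=122.0 kt
Leg 2: heading=47.0°, groundspeed=148.0 kt
Leg 3: heading=132.1°, groundspeed=145.2 kt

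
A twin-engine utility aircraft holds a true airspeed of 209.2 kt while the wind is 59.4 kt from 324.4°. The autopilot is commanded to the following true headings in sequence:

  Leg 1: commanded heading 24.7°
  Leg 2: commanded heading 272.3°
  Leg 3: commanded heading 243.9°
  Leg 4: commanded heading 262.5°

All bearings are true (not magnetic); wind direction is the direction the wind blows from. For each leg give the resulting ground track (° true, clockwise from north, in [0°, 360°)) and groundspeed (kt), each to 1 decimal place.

Leg 1: heading 24.7°; drift +16.0° → track 40.7°, groundspeed 187.0 kt
Leg 2: heading 272.3°; drift -15.2° → track 257.1°, groundspeed 179.0 kt
Leg 3: heading 243.9°; drift -16.4° → track 227.5°, groundspeed 207.8 kt
Leg 4: heading 262.5°; drift -16.1° → track 246.4°, groundspeed 188.6 kt

Leg 1: track=40.7°, groundspeed=187.0 kt
Leg 2: track=257.1°, groundspeed=179.0 kt
Leg 3: track=227.5°, groundspeed=207.8 kt
Leg 4: track=246.4°, groundspeed=188.6 kt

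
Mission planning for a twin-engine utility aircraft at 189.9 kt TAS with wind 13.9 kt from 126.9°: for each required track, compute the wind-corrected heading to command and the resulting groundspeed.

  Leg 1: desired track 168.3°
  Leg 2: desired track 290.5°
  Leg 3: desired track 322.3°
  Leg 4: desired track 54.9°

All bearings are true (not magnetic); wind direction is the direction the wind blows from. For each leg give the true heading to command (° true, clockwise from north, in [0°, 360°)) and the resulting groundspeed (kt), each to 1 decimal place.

Leg 1: heading=165.5°, groundspeed=179.3 kt
Leg 2: heading=289.3°, groundspeed=203.2 kt
Leg 3: heading=323.4°, groundspeed=203.3 kt
Leg 4: heading=58.9°, groundspeed=185.1 kt

Leg 1: desired track 168.3°; wind correction -2.8° → command heading 165.5°, groundspeed 179.3 kt
Leg 2: desired track 290.5°; wind correction -1.2° → command heading 289.3°, groundspeed 203.2 kt
Leg 3: desired track 322.3°; wind correction +1.1° → command heading 323.4°, groundspeed 203.3 kt
Leg 4: desired track 54.9°; wind correction +4.0° → command heading 58.9°, groundspeed 185.1 kt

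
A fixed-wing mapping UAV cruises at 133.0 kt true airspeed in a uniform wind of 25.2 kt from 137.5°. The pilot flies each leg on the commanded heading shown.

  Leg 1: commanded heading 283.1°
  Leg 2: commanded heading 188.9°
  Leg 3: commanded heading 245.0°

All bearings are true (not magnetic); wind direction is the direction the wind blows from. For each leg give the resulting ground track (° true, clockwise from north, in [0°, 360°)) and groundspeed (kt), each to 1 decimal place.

Leg 1: heading 283.1°; drift +5.3° → track 288.4°, groundspeed 154.5 kt
Leg 2: heading 188.9°; drift +9.5° → track 198.4°, groundspeed 118.9 kt
Leg 3: heading 245.0°; drift +9.7° → track 254.7°, groundspeed 142.6 kt

Leg 1: track=288.4°, groundspeed=154.5 kt
Leg 2: track=198.4°, groundspeed=118.9 kt
Leg 3: track=254.7°, groundspeed=142.6 kt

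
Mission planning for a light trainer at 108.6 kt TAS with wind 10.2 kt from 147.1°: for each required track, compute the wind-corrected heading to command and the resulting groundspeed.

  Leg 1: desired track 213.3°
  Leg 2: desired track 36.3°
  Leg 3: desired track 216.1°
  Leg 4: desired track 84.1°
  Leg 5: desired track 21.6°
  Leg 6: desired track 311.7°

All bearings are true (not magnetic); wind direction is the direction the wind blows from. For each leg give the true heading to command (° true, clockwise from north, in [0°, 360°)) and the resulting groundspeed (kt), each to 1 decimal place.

Leg 1: heading=208.4°, groundspeed=104.1 kt
Leg 2: heading=41.3°, groundspeed=111.8 kt
Leg 3: heading=211.1°, groundspeed=104.5 kt
Leg 4: heading=88.9°, groundspeed=103.6 kt
Leg 5: heading=26.0°, groundspeed=114.2 kt
Leg 6: heading=310.3°, groundspeed=118.4 kt

Leg 1: desired track 213.3°; wind correction -4.9° → command heading 208.4°, groundspeed 104.1 kt
Leg 2: desired track 36.3°; wind correction +5.0° → command heading 41.3°, groundspeed 111.8 kt
Leg 3: desired track 216.1°; wind correction -5.0° → command heading 211.1°, groundspeed 104.5 kt
Leg 4: desired track 84.1°; wind correction +4.8° → command heading 88.9°, groundspeed 103.6 kt
Leg 5: desired track 21.6°; wind correction +4.4° → command heading 26.0°, groundspeed 114.2 kt
Leg 6: desired track 311.7°; wind correction -1.4° → command heading 310.3°, groundspeed 118.4 kt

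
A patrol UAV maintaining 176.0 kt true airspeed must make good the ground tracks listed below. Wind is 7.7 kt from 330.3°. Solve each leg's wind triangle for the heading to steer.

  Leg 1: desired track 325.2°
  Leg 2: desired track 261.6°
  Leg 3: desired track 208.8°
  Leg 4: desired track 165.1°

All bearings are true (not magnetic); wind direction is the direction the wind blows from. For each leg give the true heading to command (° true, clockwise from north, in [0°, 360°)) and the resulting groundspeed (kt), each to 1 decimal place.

Leg 1: desired track 325.2°; wind correction +0.2° → command heading 325.4°, groundspeed 168.3 kt
Leg 2: desired track 261.6°; wind correction +2.3° → command heading 263.9°, groundspeed 173.1 kt
Leg 3: desired track 208.8°; wind correction +2.1° → command heading 210.9°, groundspeed 179.9 kt
Leg 4: desired track 165.1°; wind correction +0.6° → command heading 165.7°, groundspeed 183.4 kt

Leg 1: heading=325.4°, groundspeed=168.3 kt
Leg 2: heading=263.9°, groundspeed=173.1 kt
Leg 3: heading=210.9°, groundspeed=179.9 kt
Leg 4: heading=165.7°, groundspeed=183.4 kt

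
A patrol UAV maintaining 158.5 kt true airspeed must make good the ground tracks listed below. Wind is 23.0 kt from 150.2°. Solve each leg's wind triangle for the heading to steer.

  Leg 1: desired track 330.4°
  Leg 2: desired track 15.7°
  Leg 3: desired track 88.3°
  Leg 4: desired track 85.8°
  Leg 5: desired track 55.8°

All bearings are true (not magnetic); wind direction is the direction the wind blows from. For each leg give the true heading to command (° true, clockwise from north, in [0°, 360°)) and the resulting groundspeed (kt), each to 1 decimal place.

Leg 1: heading=330.4°, groundspeed=181.5 kt
Leg 2: heading=21.6°, groundspeed=173.8 kt
Leg 3: heading=95.7°, groundspeed=146.4 kt
Leg 4: heading=93.3°, groundspeed=147.2 kt
Leg 5: heading=64.1°, groundspeed=158.6 kt

Leg 1: desired track 330.4°; wind correction +0.0° → command heading 330.4°, groundspeed 181.5 kt
Leg 2: desired track 15.7°; wind correction +5.9° → command heading 21.6°, groundspeed 173.8 kt
Leg 3: desired track 88.3°; wind correction +7.4° → command heading 95.7°, groundspeed 146.4 kt
Leg 4: desired track 85.8°; wind correction +7.5° → command heading 93.3°, groundspeed 147.2 kt
Leg 5: desired track 55.8°; wind correction +8.3° → command heading 64.1°, groundspeed 158.6 kt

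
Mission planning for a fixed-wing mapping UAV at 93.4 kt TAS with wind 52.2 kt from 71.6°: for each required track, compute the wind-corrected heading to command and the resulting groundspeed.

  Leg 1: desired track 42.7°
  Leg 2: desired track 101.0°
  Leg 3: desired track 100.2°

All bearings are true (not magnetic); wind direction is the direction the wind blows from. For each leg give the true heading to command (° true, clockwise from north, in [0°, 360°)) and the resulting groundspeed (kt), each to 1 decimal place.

Leg 1: desired track 42.7°; wind correction +15.7° → command heading 58.4°, groundspeed 44.2 kt
Leg 2: desired track 101.0°; wind correction -15.9° → command heading 85.1°, groundspeed 44.3 kt
Leg 3: desired track 100.2°; wind correction -15.5° → command heading 84.7°, groundspeed 44.2 kt

Leg 1: heading=58.4°, groundspeed=44.2 kt
Leg 2: heading=85.1°, groundspeed=44.3 kt
Leg 3: heading=84.7°, groundspeed=44.2 kt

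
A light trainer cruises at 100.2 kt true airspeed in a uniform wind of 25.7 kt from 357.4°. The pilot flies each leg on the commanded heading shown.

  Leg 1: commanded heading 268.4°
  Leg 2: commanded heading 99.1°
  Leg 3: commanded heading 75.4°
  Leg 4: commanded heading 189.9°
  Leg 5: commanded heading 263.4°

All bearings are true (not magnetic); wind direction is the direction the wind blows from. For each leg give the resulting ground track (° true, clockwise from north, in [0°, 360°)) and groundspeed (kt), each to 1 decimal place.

Leg 1: heading 268.4°; drift -14.4° → track 254.0°, groundspeed 103.0 kt
Leg 2: heading 99.1°; drift +13.4° → track 112.5°, groundspeed 108.4 kt
Leg 3: heading 75.4°; drift +14.8° → track 90.2°, groundspeed 98.1 kt
Leg 4: heading 189.9°; drift -2.5° → track 187.4°, groundspeed 125.4 kt
Leg 5: heading 263.4°; drift -14.1° → track 249.3°, groundspeed 105.2 kt

Leg 1: track=254.0°, groundspeed=103.0 kt
Leg 2: track=112.5°, groundspeed=108.4 kt
Leg 3: track=90.2°, groundspeed=98.1 kt
Leg 4: track=187.4°, groundspeed=125.4 kt
Leg 5: track=249.3°, groundspeed=105.2 kt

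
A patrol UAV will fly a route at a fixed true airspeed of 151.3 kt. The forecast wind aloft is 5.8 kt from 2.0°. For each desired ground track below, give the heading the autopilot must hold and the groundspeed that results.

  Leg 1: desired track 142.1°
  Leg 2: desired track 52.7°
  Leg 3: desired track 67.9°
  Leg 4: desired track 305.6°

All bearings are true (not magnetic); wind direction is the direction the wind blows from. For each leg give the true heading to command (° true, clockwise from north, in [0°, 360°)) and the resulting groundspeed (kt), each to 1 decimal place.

Leg 1: desired track 142.1°; wind correction -1.4° → command heading 140.7°, groundspeed 155.7 kt
Leg 2: desired track 52.7°; wind correction -1.7° → command heading 51.0°, groundspeed 147.6 kt
Leg 3: desired track 67.9°; wind correction -2.0° → command heading 65.9°, groundspeed 148.8 kt
Leg 4: desired track 305.6°; wind correction +1.8° → command heading 307.4°, groundspeed 148.0 kt

Leg 1: heading=140.7°, groundspeed=155.7 kt
Leg 2: heading=51.0°, groundspeed=147.6 kt
Leg 3: heading=65.9°, groundspeed=148.8 kt
Leg 4: heading=307.4°, groundspeed=148.0 kt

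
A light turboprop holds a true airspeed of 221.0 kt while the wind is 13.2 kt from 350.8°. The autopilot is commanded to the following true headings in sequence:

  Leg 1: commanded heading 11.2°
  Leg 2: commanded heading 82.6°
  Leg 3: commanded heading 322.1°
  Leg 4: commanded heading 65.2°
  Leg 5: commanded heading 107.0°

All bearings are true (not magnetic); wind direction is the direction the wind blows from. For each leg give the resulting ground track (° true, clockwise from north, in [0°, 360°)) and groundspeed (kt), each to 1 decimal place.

Leg 1: track=12.5°, groundspeed=208.7 kt
Leg 2: track=86.0°, groundspeed=221.8 kt
Leg 3: track=320.4°, groundspeed=209.5 kt
Leg 4: track=68.5°, groundspeed=217.8 kt
Leg 5: track=110.0°, groundspeed=227.1 kt

Leg 1: heading 11.2°; drift +1.3° → track 12.5°, groundspeed 208.7 kt
Leg 2: heading 82.6°; drift +3.4° → track 86.0°, groundspeed 221.8 kt
Leg 3: heading 322.1°; drift -1.7° → track 320.4°, groundspeed 209.5 kt
Leg 4: heading 65.2°; drift +3.3° → track 68.5°, groundspeed 217.8 kt
Leg 5: heading 107.0°; drift +3.0° → track 110.0°, groundspeed 227.1 kt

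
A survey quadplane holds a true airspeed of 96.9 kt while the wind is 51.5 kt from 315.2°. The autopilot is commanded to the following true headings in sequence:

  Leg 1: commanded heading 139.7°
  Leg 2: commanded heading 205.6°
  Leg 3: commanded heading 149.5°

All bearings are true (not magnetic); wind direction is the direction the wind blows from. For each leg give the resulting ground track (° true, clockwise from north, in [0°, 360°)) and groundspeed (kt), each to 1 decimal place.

Leg 1: track=138.1°, groundspeed=148.3 kt
Leg 2: track=182.6°, groundspeed=124.1 kt
Leg 3: track=144.5°, groundspeed=147.4 kt

Leg 1: heading 139.7°; drift -1.6° → track 138.1°, groundspeed 148.3 kt
Leg 2: heading 205.6°; drift -23.0° → track 182.6°, groundspeed 124.1 kt
Leg 3: heading 149.5°; drift -5.0° → track 144.5°, groundspeed 147.4 kt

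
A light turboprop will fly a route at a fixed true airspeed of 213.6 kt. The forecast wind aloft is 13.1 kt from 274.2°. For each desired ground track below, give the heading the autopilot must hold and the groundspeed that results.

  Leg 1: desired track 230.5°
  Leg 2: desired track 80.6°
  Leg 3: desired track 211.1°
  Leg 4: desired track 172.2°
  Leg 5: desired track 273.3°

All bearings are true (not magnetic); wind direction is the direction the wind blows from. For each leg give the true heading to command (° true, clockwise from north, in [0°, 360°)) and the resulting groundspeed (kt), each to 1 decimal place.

Leg 1: heading=232.9°, groundspeed=203.9 kt
Leg 2: heading=79.8°, groundspeed=226.3 kt
Leg 3: heading=214.2°, groundspeed=207.4 kt
Leg 4: heading=175.6°, groundspeed=215.9 kt
Leg 5: heading=273.4°, groundspeed=200.5 kt

Leg 1: desired track 230.5°; wind correction +2.4° → command heading 232.9°, groundspeed 203.9 kt
Leg 2: desired track 80.6°; wind correction -0.8° → command heading 79.8°, groundspeed 226.3 kt
Leg 3: desired track 211.1°; wind correction +3.1° → command heading 214.2°, groundspeed 207.4 kt
Leg 4: desired track 172.2°; wind correction +3.4° → command heading 175.6°, groundspeed 215.9 kt
Leg 5: desired track 273.3°; wind correction +0.1° → command heading 273.4°, groundspeed 200.5 kt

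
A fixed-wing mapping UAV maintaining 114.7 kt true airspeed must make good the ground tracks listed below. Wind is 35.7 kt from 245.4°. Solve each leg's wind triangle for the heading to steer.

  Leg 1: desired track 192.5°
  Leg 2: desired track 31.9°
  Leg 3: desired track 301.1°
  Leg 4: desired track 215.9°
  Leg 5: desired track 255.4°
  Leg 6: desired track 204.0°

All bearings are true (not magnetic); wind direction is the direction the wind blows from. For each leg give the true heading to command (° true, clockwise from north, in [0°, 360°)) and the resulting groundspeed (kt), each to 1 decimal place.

Leg 1: desired track 192.5°; wind correction +14.4° → command heading 206.9°, groundspeed 89.6 kt
Leg 2: desired track 31.9°; wind correction -9.9° → command heading 22.0°, groundspeed 142.8 kt
Leg 3: desired track 301.1°; wind correction -14.9° → command heading 286.2°, groundspeed 90.7 kt
Leg 4: desired track 215.9°; wind correction +8.8° → command heading 224.7°, groundspeed 82.3 kt
Leg 5: desired track 255.4°; wind correction -3.1° → command heading 252.3°, groundspeed 79.4 kt
Leg 6: desired track 204.0°; wind correction +11.9° → command heading 215.9°, groundspeed 85.5 kt

Leg 1: heading=206.9°, groundspeed=89.6 kt
Leg 2: heading=22.0°, groundspeed=142.8 kt
Leg 3: heading=286.2°, groundspeed=90.7 kt
Leg 4: heading=224.7°, groundspeed=82.3 kt
Leg 5: heading=252.3°, groundspeed=79.4 kt
Leg 6: heading=215.9°, groundspeed=85.5 kt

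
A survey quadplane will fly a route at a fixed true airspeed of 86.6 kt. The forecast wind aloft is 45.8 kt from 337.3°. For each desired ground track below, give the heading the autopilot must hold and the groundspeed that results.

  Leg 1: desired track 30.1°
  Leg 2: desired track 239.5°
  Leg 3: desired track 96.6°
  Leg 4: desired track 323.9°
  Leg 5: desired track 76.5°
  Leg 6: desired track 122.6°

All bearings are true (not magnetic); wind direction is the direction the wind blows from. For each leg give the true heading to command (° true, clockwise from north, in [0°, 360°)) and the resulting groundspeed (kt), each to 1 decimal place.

Leg 1: desired track 30.1°; wind correction -24.9° → command heading 5.2°, groundspeed 50.9 kt
Leg 2: desired track 239.5°; wind correction +31.6° → command heading 271.1°, groundspeed 80.0 kt
Leg 3: desired track 96.6°; wind correction -27.5° → command heading 69.1°, groundspeed 99.3 kt
Leg 4: desired track 323.9°; wind correction +7.0° → command heading 330.9°, groundspeed 41.4 kt
Leg 5: desired track 76.5°; wind correction -31.5° → command heading 45.0°, groundspeed 81.2 kt
Leg 6: desired track 122.6°; wind correction -17.5° → command heading 105.1°, groundspeed 120.2 kt

Leg 1: heading=5.2°, groundspeed=50.9 kt
Leg 2: heading=271.1°, groundspeed=80.0 kt
Leg 3: heading=69.1°, groundspeed=99.3 kt
Leg 4: heading=330.9°, groundspeed=41.4 kt
Leg 5: heading=45.0°, groundspeed=81.2 kt
Leg 6: heading=105.1°, groundspeed=120.2 kt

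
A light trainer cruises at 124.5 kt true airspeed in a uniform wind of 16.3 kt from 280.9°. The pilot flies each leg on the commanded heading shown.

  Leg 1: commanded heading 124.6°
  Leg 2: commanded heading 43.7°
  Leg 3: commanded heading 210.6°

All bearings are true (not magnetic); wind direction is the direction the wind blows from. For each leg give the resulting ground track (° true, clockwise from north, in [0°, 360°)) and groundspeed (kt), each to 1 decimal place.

Leg 1: track=121.9°, groundspeed=139.6 kt
Leg 2: track=49.6°, groundspeed=134.0 kt
Leg 3: track=203.3°, groundspeed=120.0 kt

Leg 1: heading 124.6°; drift -2.7° → track 121.9°, groundspeed 139.6 kt
Leg 2: heading 43.7°; drift +5.9° → track 49.6°, groundspeed 134.0 kt
Leg 3: heading 210.6°; drift -7.3° → track 203.3°, groundspeed 120.0 kt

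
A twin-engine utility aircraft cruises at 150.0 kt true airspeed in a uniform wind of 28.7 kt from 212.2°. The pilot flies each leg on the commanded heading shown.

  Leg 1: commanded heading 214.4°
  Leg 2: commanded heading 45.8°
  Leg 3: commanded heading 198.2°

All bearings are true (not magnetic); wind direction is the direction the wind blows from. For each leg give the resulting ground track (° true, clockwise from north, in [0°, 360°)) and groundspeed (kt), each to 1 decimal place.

Leg 1: track=214.9°, groundspeed=121.3 kt
Leg 2: track=43.6°, groundspeed=178.0 kt
Leg 3: track=194.9°, groundspeed=122.3 kt

Leg 1: heading 214.4°; drift +0.5° → track 214.9°, groundspeed 121.3 kt
Leg 2: heading 45.8°; drift -2.2° → track 43.6°, groundspeed 178.0 kt
Leg 3: heading 198.2°; drift -3.3° → track 194.9°, groundspeed 122.3 kt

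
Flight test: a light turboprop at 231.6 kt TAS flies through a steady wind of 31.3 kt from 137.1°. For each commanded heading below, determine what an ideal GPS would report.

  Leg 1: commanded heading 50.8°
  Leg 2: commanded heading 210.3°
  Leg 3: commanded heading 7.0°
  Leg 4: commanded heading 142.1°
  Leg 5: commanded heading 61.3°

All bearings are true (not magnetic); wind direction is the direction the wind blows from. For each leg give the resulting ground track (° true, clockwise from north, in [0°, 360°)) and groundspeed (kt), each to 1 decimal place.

Leg 1: track=43.1°, groundspeed=231.7 kt
Leg 2: track=218.0°, groundspeed=224.6 kt
Leg 3: track=1.6°, groundspeed=252.9 kt
Leg 4: track=142.9°, groundspeed=200.4 kt
Leg 5: track=53.6°, groundspeed=226.0 kt

Leg 1: heading 50.8°; drift -7.7° → track 43.1°, groundspeed 231.7 kt
Leg 2: heading 210.3°; drift +7.7° → track 218.0°, groundspeed 224.6 kt
Leg 3: heading 7.0°; drift -5.4° → track 1.6°, groundspeed 252.9 kt
Leg 4: heading 142.1°; drift +0.8° → track 142.9°, groundspeed 200.4 kt
Leg 5: heading 61.3°; drift -7.7° → track 53.6°, groundspeed 226.0 kt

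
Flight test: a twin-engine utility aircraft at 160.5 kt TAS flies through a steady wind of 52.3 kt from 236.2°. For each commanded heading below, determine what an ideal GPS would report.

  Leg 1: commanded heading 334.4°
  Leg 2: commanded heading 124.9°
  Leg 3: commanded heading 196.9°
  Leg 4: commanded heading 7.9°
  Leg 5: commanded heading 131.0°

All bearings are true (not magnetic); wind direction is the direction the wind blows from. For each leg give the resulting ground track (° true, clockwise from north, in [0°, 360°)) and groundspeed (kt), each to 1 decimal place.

Leg 1: heading 334.4°; drift +17.1° → track 351.5°, groundspeed 175.8 kt
Leg 2: heading 124.9°; drift -15.2° → track 109.7°, groundspeed 186.0 kt
Leg 3: heading 196.9°; drift -15.4° → track 181.5°, groundspeed 124.5 kt
Leg 4: heading 7.9°; drift +11.3° → track 19.2°, groundspeed 199.2 kt
Leg 5: heading 131.0°; drift -16.2° → track 114.8°, groundspeed 181.4 kt

Leg 1: track=351.5°, groundspeed=175.8 kt
Leg 2: track=109.7°, groundspeed=186.0 kt
Leg 3: track=181.5°, groundspeed=124.5 kt
Leg 4: track=19.2°, groundspeed=199.2 kt
Leg 5: track=114.8°, groundspeed=181.4 kt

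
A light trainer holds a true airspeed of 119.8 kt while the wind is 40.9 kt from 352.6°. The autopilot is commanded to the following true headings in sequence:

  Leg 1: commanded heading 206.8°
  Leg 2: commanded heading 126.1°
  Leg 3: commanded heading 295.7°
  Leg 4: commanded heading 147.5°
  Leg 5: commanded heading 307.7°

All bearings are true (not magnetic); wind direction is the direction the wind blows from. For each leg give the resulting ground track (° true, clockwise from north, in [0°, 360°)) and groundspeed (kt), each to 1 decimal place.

Leg 1: heading 206.8°; drift -8.5° → track 198.3°, groundspeed 155.3 kt
Leg 2: heading 126.1°; drift +11.3° → track 137.4°, groundspeed 150.9 kt
Leg 3: heading 295.7°; drift -19.4° → track 276.3°, groundspeed 103.3 kt
Leg 4: heading 147.5°; drift +6.3° → track 153.8°, groundspeed 157.8 kt
Leg 5: heading 307.7°; drift -17.6° → track 290.1°, groundspeed 95.3 kt

Leg 1: track=198.3°, groundspeed=155.3 kt
Leg 2: track=137.4°, groundspeed=150.9 kt
Leg 3: track=276.3°, groundspeed=103.3 kt
Leg 4: track=153.8°, groundspeed=157.8 kt
Leg 5: track=290.1°, groundspeed=95.3 kt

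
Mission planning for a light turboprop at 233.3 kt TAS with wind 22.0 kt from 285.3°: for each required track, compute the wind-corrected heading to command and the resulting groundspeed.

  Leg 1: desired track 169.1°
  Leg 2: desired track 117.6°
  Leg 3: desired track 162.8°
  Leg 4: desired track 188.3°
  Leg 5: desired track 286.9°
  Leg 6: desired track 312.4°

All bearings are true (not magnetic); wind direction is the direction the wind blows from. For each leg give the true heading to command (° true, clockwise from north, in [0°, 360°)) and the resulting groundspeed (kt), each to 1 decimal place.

Leg 1: heading=174.0°, groundspeed=242.2 kt
Leg 2: heading=118.8°, groundspeed=254.7 kt
Leg 3: heading=167.4°, groundspeed=244.4 kt
Leg 4: heading=193.7°, groundspeed=235.0 kt
Leg 5: heading=286.7°, groundspeed=211.3 kt
Leg 6: heading=309.9°, groundspeed=213.5 kt

Leg 1: desired track 169.1°; wind correction +4.9° → command heading 174.0°, groundspeed 242.2 kt
Leg 2: desired track 117.6°; wind correction +1.2° → command heading 118.8°, groundspeed 254.7 kt
Leg 3: desired track 162.8°; wind correction +4.6° → command heading 167.4°, groundspeed 244.4 kt
Leg 4: desired track 188.3°; wind correction +5.4° → command heading 193.7°, groundspeed 235.0 kt
Leg 5: desired track 286.9°; wind correction -0.2° → command heading 286.7°, groundspeed 211.3 kt
Leg 6: desired track 312.4°; wind correction -2.5° → command heading 309.9°, groundspeed 213.5 kt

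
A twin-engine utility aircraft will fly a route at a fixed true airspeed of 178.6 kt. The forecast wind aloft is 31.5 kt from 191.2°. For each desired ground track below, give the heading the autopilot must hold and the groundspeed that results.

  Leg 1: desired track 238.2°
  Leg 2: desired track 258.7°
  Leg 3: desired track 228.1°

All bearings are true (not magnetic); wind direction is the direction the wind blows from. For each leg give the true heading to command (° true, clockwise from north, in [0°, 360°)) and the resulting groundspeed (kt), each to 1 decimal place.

Leg 1: desired track 238.2°; wind correction -7.4° → command heading 230.8°, groundspeed 155.6 kt
Leg 2: desired track 258.7°; wind correction -9.4° → command heading 249.3°, groundspeed 164.2 kt
Leg 3: desired track 228.1°; wind correction -6.1° → command heading 222.0°, groundspeed 152.4 kt

Leg 1: heading=230.8°, groundspeed=155.6 kt
Leg 2: heading=249.3°, groundspeed=164.2 kt
Leg 3: heading=222.0°, groundspeed=152.4 kt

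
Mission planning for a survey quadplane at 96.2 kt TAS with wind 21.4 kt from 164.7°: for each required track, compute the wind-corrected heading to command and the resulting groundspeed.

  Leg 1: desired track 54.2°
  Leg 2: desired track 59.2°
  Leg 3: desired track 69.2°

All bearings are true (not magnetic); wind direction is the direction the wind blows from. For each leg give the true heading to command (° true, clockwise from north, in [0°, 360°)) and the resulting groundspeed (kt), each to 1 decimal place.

Leg 1: heading=66.2°, groundspeed=101.6 kt
Leg 2: heading=71.6°, groundspeed=99.7 kt
Leg 3: heading=82.0°, groundspeed=95.9 kt

Leg 1: desired track 54.2°; wind correction +12.0° → command heading 66.2°, groundspeed 101.6 kt
Leg 2: desired track 59.2°; wind correction +12.4° → command heading 71.6°, groundspeed 99.7 kt
Leg 3: desired track 69.2°; wind correction +12.8° → command heading 82.0°, groundspeed 95.9 kt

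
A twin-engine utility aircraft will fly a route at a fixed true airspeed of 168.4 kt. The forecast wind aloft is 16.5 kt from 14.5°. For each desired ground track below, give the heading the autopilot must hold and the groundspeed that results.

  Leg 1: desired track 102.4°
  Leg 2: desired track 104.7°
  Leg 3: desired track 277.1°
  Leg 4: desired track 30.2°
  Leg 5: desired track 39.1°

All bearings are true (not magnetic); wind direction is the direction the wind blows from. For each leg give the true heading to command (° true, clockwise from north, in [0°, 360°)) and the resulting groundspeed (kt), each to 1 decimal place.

Leg 1: heading=96.8°, groundspeed=167.0 kt
Leg 2: heading=99.1°, groundspeed=167.6 kt
Leg 3: heading=282.7°, groundspeed=169.7 kt
Leg 4: heading=28.7°, groundspeed=152.5 kt
Leg 5: heading=36.8°, groundspeed=153.3 kt

Leg 1: desired track 102.4°; wind correction -5.6° → command heading 96.8°, groundspeed 167.0 kt
Leg 2: desired track 104.7°; wind correction -5.6° → command heading 99.1°, groundspeed 167.6 kt
Leg 3: desired track 277.1°; wind correction +5.6° → command heading 282.7°, groundspeed 169.7 kt
Leg 4: desired track 30.2°; wind correction -1.5° → command heading 28.7°, groundspeed 152.5 kt
Leg 5: desired track 39.1°; wind correction -2.3° → command heading 36.8°, groundspeed 153.3 kt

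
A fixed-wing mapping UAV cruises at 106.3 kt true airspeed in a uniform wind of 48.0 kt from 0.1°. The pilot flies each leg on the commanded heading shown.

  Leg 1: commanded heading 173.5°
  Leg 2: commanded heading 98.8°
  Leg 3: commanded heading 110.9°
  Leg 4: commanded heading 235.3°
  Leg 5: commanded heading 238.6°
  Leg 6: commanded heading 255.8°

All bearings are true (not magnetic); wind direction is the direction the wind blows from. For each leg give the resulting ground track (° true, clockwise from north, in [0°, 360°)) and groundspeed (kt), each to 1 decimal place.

Leg 1: track=175.6°, groundspeed=154.1 kt
Leg 2: track=121.5°, groundspeed=123.1 kt
Leg 3: track=130.9°, groundspeed=131.3 kt
Leg 4: track=218.9°, groundspeed=139.4 kt
Leg 5: track=221.3°, groundspeed=137.6 kt
Leg 6: track=234.3°, groundspeed=127.0 kt

Leg 1: heading 173.5°; drift +2.1° → track 175.6°, groundspeed 154.1 kt
Leg 2: heading 98.8°; drift +22.7° → track 121.5°, groundspeed 123.1 kt
Leg 3: heading 110.9°; drift +20.0° → track 130.9°, groundspeed 131.3 kt
Leg 4: heading 235.3°; drift -16.4° → track 218.9°, groundspeed 139.4 kt
Leg 5: heading 238.6°; drift -17.3° → track 221.3°, groundspeed 137.6 kt
Leg 6: heading 255.8°; drift -21.5° → track 234.3°, groundspeed 127.0 kt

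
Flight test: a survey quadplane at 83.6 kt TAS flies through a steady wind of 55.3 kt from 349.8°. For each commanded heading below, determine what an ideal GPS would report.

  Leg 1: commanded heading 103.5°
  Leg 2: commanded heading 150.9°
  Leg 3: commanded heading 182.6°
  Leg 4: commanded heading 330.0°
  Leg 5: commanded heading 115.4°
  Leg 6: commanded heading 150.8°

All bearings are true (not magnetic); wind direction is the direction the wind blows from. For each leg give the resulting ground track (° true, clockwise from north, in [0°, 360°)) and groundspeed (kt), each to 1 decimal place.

Leg 1: track=129.1°, groundspeed=117.3 kt
Leg 2: track=158.4°, groundspeed=137.1 kt
Leg 3: track=177.5°, groundspeed=138.1 kt
Leg 4: track=299.3°, groundspeed=36.7 kt
Leg 5: track=136.6°, groundspeed=124.2 kt
Leg 6: track=158.3°, groundspeed=137.1 kt

Leg 1: heading 103.5°; drift +25.6° → track 129.1°, groundspeed 117.3 kt
Leg 2: heading 150.9°; drift +7.5° → track 158.4°, groundspeed 137.1 kt
Leg 3: heading 182.6°; drift -5.1° → track 177.5°, groundspeed 138.1 kt
Leg 4: heading 330.0°; drift -30.7° → track 299.3°, groundspeed 36.7 kt
Leg 5: heading 115.4°; drift +21.2° → track 136.6°, groundspeed 124.2 kt
Leg 6: heading 150.8°; drift +7.5° → track 158.3°, groundspeed 137.1 kt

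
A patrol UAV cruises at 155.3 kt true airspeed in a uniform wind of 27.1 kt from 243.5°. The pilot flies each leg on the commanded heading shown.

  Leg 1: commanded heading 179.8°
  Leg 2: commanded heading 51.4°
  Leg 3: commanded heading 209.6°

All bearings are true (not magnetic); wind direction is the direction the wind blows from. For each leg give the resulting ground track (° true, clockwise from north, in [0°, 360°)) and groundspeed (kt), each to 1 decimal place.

Leg 1: track=170.2°, groundspeed=145.3 kt
Leg 2: track=53.2°, groundspeed=181.9 kt
Leg 3: track=203.1°, groundspeed=133.7 kt

Leg 1: heading 179.8°; drift -9.6° → track 170.2°, groundspeed 145.3 kt
Leg 2: heading 51.4°; drift +1.8° → track 53.2°, groundspeed 181.9 kt
Leg 3: heading 209.6°; drift -6.5° → track 203.1°, groundspeed 133.7 kt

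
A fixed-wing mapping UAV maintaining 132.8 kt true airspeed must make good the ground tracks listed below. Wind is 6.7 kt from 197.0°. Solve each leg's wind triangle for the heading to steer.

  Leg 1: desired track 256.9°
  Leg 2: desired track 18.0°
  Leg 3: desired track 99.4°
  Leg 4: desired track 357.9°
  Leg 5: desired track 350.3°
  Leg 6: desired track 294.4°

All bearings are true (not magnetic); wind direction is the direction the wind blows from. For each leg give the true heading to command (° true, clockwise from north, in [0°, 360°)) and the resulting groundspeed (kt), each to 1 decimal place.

Leg 1: desired track 256.9°; wind correction -2.5° → command heading 254.4°, groundspeed 129.3 kt
Leg 2: desired track 18.0°; wind correction +0.1° → command heading 18.1°, groundspeed 139.5 kt
Leg 3: desired track 99.4°; wind correction +2.9° → command heading 102.3°, groundspeed 133.5 kt
Leg 4: desired track 357.9°; wind correction -0.9° → command heading 357.0°, groundspeed 139.1 kt
Leg 5: desired track 350.3°; wind correction -1.3° → command heading 349.0°, groundspeed 138.8 kt
Leg 6: desired track 294.4°; wind correction -2.9° → command heading 291.5°, groundspeed 133.5 kt

Leg 1: heading=254.4°, groundspeed=129.3 kt
Leg 2: heading=18.1°, groundspeed=139.5 kt
Leg 3: heading=102.3°, groundspeed=133.5 kt
Leg 4: heading=357.0°, groundspeed=139.1 kt
Leg 5: heading=349.0°, groundspeed=138.8 kt
Leg 6: heading=291.5°, groundspeed=133.5 kt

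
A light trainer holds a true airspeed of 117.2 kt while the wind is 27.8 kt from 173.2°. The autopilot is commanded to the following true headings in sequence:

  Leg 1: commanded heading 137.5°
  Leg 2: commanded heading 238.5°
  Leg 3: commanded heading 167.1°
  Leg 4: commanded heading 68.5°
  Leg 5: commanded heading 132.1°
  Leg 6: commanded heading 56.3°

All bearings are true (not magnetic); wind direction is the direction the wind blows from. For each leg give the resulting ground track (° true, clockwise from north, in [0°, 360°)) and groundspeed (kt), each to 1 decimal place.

Leg 1: track=127.8°, groundspeed=96.0 kt
Leg 2: track=252.0°, groundspeed=108.6 kt
Leg 3: track=165.2°, groundspeed=89.6 kt
Leg 4: track=56.3°, groundspeed=127.1 kt
Leg 5: track=121.3°, groundspeed=98.0 kt
Leg 6: track=45.5°, groundspeed=132.1 kt

Leg 1: heading 137.5°; drift -9.7° → track 127.8°, groundspeed 96.0 kt
Leg 2: heading 238.5°; drift +13.5° → track 252.0°, groundspeed 108.6 kt
Leg 3: heading 167.1°; drift -1.9° → track 165.2°, groundspeed 89.6 kt
Leg 4: heading 68.5°; drift -12.2° → track 56.3°, groundspeed 127.1 kt
Leg 5: heading 132.1°; drift -10.8° → track 121.3°, groundspeed 98.0 kt
Leg 6: heading 56.3°; drift -10.8° → track 45.5°, groundspeed 132.1 kt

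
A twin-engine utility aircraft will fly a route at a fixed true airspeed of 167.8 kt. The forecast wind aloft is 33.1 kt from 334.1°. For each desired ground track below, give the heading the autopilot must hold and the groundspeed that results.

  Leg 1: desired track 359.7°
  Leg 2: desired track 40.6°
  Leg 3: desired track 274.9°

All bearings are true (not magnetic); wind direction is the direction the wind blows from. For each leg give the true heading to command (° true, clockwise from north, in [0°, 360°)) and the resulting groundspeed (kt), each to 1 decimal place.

Leg 1: desired track 359.7°; wind correction -4.9° → command heading 354.8°, groundspeed 137.3 kt
Leg 2: desired track 40.6°; wind correction -10.4° → command heading 30.2°, groundspeed 151.8 kt
Leg 3: desired track 274.9°; wind correction +9.8° → command heading 284.7°, groundspeed 148.4 kt

Leg 1: heading=354.8°, groundspeed=137.3 kt
Leg 2: heading=30.2°, groundspeed=151.8 kt
Leg 3: heading=284.7°, groundspeed=148.4 kt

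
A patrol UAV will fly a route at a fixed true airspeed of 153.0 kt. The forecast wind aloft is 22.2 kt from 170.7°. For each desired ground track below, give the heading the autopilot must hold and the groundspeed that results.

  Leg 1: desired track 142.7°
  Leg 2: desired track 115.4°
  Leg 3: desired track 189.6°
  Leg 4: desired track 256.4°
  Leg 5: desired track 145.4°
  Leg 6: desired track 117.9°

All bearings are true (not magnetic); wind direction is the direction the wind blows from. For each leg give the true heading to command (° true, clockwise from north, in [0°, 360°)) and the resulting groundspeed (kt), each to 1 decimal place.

Leg 1: heading=146.6°, groundspeed=133.0 kt
Leg 2: heading=122.3°, groundspeed=139.3 kt
Leg 3: heading=186.9°, groundspeed=131.8 kt
Leg 4: heading=248.1°, groundspeed=149.7 kt
Leg 5: heading=149.0°, groundspeed=132.6 kt
Leg 6: heading=124.5°, groundspeed=138.6 kt

Leg 1: desired track 142.7°; wind correction +3.9° → command heading 146.6°, groundspeed 133.0 kt
Leg 2: desired track 115.4°; wind correction +6.9° → command heading 122.3°, groundspeed 139.3 kt
Leg 3: desired track 189.6°; wind correction -2.7° → command heading 186.9°, groundspeed 131.8 kt
Leg 4: desired track 256.4°; wind correction -8.3° → command heading 248.1°, groundspeed 149.7 kt
Leg 5: desired track 145.4°; wind correction +3.6° → command heading 149.0°, groundspeed 132.6 kt
Leg 6: desired track 117.9°; wind correction +6.6° → command heading 124.5°, groundspeed 138.6 kt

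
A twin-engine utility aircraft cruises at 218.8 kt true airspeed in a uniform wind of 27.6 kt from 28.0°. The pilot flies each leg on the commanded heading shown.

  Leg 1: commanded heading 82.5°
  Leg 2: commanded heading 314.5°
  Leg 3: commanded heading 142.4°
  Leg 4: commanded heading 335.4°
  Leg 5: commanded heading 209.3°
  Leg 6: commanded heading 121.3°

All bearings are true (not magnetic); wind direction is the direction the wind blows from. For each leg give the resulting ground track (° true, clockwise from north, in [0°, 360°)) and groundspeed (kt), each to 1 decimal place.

Leg 1: track=88.8°, groundspeed=204.0 kt
Leg 2: track=307.4°, groundspeed=212.6 kt
Leg 3: track=148.6°, groundspeed=231.6 kt
Leg 4: track=329.2°, groundspeed=203.2 kt
Leg 5: track=209.2°, groundspeed=246.4 kt
Leg 6: track=128.4°, groundspeed=222.1 kt

Leg 1: heading 82.5°; drift +6.3° → track 88.8°, groundspeed 204.0 kt
Leg 2: heading 314.5°; drift -7.1° → track 307.4°, groundspeed 212.6 kt
Leg 3: heading 142.4°; drift +6.2° → track 148.6°, groundspeed 231.6 kt
Leg 4: heading 335.4°; drift -6.2° → track 329.2°, groundspeed 203.2 kt
Leg 5: heading 209.3°; drift -0.1° → track 209.2°, groundspeed 246.4 kt
Leg 6: heading 121.3°; drift +7.1° → track 128.4°, groundspeed 222.1 kt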